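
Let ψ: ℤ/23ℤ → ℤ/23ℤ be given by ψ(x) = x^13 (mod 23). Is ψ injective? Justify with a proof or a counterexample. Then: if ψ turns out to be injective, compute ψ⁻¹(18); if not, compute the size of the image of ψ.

8

Since 23 is prime, the nonzero elements of ℤ/23ℤ form a cyclic group of order 22.
As gcd(13, 22) = 1, raising to the 13th power is a bijection on this group: if u^13 ≡ v^13 then (uv^{−1})^13 = 1, and the only element of order dividing gcd(13, 22) = 1 is 1, so u = v.
With ψ(0) = 0 this makes ψ injective on all of ℤ/23ℤ, hence bijective (finite equal-size domain and codomain). In particular ψ is injective.
Since ψ is injective, we find the preimage of 18. The inverse of x ↦ x^13 on (ℤ/23ℤ)^× is x ↦ x^17, because 13·17 = 221 = 10·22 + 1 ≡ 1 (mod 22) and x^{22} = 1 for x ≠ 0 (Fermat). So ψ⁻¹(18) = 18^17 mod 23.
Repeated squaring mod 23: 18^1 ≡ 18, 18^2 ≡ 18² = 324 ≡ 2, 18^4 ≡ 2² = 4, 18^8 ≡ 4² = 16, 18^16 ≡ 16² = 256 ≡ 3. Since 17 = 16 + 1, 18^17 ≡ 3·18: 3·18 = 54 ≡ 8. So 18^17 ≡ 8 (mod 23).
Hence ψ⁻¹(18) = 8.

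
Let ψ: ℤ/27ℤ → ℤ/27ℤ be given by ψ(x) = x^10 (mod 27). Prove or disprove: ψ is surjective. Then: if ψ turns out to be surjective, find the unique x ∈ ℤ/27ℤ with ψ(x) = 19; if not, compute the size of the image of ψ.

10

ψ(0) = 0^10 = 0.
ψ(3): Repeated squaring mod 27: 3^1 ≡ 3, 3^2 ≡ 3² = 9, 3^4 ≡ 9² = 81 ≡ 0, 3^8 ≡ 0² = 0. Since 10 = 8 + 2, 3^10 ≡ 0·9: 0·9 = 0. So 3^10 ≡ 0 (mod 27).
So ψ(0) = ψ(3) = 0 while 0 ≠ 3, therefore ψ is not injective.
A non-injective map from the 27-element set ℤ/27ℤ to itself takes at most 26 distinct values, so it cannot be surjective. Hence ψ is not surjective.
Since ψ is not surjective, we determine |image(ψ)|. Computing x^10 mod 27 for each x (by repeated squaring, reducing mod 27 at every step), the values ψ(0), ψ(1), …, ψ(26) are: 0, 1, 25, 0, 4, 22, 0, 7, 19, 0, 10, 16, 0, 13, 13, 0, 16, 10, 0, 19, 7, 0, 22, 4, 0, 25, 1.
The distinct values are {0, 1, 4, 7, 10, 13, 16, 19, 22, 25}; there are 10 of them.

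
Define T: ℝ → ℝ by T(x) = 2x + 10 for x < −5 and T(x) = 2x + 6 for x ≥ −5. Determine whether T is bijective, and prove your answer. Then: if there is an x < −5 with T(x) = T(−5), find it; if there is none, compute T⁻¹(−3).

-7

Both pieces are strictly increasing (slopes 2 and 2), so each is injective on its own interval.
The left piece maps (−∞, −5) onto (−∞, 0); the right piece maps [−5, ∞) onto [−4, ∞).
These images overlap. In particular T(−5) = −4 (right piece), and solving 2x + 10 = −4 on the left piece gives x = −7 < −5.
So T(−7) = T(−5) with −7 ≠ −5, and T is not injective, hence not bijective. This x = −7 is the requested value below −5.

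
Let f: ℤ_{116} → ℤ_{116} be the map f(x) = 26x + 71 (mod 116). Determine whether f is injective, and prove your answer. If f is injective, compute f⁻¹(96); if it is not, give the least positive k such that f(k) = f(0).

Recall that injectivity means: for all a, b in the domain, f(a) = f(b) implies a = b.
We have gcd(26, 116) = 2 > 1. Taking a = 0 and b = 58: f(0) = 71 and f(58) = 26·58 + 71 = 1579 ≡ 71 (mod 116).
So f(0) = f(58) while 0 ≠ 58, thus f is not injective.
Since f is not injective, we find the least positive k with f(k) = f(0): this means 26k ≡ 0 (mod 116), i.e. 116 ∣ 26k. Since gcd(26, 116) = 2, dividing through by 2 this holds exactly when 58 ∣ 13k, and as gcd(13, 58) = 1, exactly when 58 ∣ k.
The smallest positive such k is 58.

58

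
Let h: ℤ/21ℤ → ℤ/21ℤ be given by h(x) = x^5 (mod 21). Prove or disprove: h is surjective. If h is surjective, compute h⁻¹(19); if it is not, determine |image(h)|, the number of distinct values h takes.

Computing x^5 mod 21 for each x (by repeated squaring, reducing mod 21 at every step), the values h(0), h(1), …, h(20) are: 0, 1, 11, 12, 16, 17, 6, 7, 8, 18, 19, 2, 3, 13, 14, 15, 4, 5, 9, 10, 20.
Every element of ℤ/21ℤ appears exactly once in this list, so h is a bijection, and in particular surjective.
Since h is surjective, we read off the preimage of 19 from the same table: h(10) = 19, so h⁻¹(19) = 10.

10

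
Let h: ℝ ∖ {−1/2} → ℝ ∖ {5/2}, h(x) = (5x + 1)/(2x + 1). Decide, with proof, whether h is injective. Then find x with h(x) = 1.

0

Suppose h(x_1) = h(x_2). Cross-multiplying: (5x_1 + 1)(2x_2 + 1) = (5x_2 + 1)(2x_1 + 1).
Expanding both sides and cancelling the symmetric terms leaves 3·(x_1 − x_2) = 0. Since 3 ≠ 0, x_1 = x_2. Hence h is injective.
Solving h(x) = 1: cross-multiplying gives 5x + 1 = 1(2x + 1), which rearranges to 3x = 0, so x = 0.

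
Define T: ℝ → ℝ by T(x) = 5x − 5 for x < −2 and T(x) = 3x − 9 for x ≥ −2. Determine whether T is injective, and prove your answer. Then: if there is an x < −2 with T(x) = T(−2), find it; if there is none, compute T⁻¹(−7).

Both pieces are strictly increasing (slopes 5 and 3), so each is injective on its own interval.
The left piece maps (−∞, −2) onto (−∞, −15); the right piece maps [−2, ∞) onto [−15, ∞).
These images are disjoint, so no value is attained by both pieces. Therefore T is injective.
Because the two images are disjoint, no x < −2 has T(x) = T(−2), so we compute T⁻¹(−7): −7 lies in [−15, ∞), so solve 3x − 9 = −7: x = (−7 + 9)/3 = 2/3.

2/3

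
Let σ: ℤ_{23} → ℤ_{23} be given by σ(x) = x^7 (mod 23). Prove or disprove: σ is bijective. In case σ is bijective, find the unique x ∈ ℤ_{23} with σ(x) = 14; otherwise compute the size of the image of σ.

10

Since 23 is prime, the nonzero elements of ℤ_{23} form a cyclic group of order 22.
As gcd(7, 22) = 1, raising to the 7th power is a bijection on this group: if x_1^7 ≡ x_2^7 then (x_1x_2^{−1})^7 = 1, and the only element of order dividing gcd(7, 22) = 1 is 1, so x_1 = x_2.
With σ(0) = 0 this makes σ injective on all of ℤ_{23}, hence bijective (finite equal-size domain and codomain). In particular σ is bijective.
Since σ is bijective, we find the preimage of 14. The inverse of x ↦ x^7 on (ℤ_{23})^× is x ↦ x^19, because 7·19 = 133 = 6·22 + 1 ≡ 1 (mod 22) and x^{22} = 1 for x ≠ 0 (Fermat). So σ⁻¹(14) = 14^19 mod 23.
Repeated squaring mod 23: 14^1 ≡ 14, 14^2 ≡ 14² = 196 ≡ 12, 14^4 ≡ 12² = 144 ≡ 6, 14^8 ≡ 6² = 36 ≡ 13, 14^16 ≡ 13² = 169 ≡ 8. Since 19 = 16 + 2 + 1, 14^19 ≡ 8·12·14: 8·12 = 96 ≡ 4, then 4·14 = 56 ≡ 10. So 14^19 ≡ 10 (mod 23).
Hence σ⁻¹(14) = 10.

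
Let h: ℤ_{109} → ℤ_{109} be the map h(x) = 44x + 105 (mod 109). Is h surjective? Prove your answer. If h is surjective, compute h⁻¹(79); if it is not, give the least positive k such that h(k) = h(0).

44

By definition, surjectivity means every element of the codomain has a preimage under h.
Since gcd(44, 109) = 1, 44 is invertible modulo 109. Euclid's algorithm: 109 = 2·44 + 21, 44 = 2·21 + 2, 21 = 10·2 + 1; back-substituting gives 1 = 57·44 − 23·109, so 44⁻¹ ≡ 57 (mod 109).
Then y ↦ 57(y − 105) is a two-sided inverse to h, so every y ∈ ℤ_{109} has a preimage.
So h is surjective.
Since h is surjective, we compute h⁻¹(79): solve 44x + 105 ≡ 79 (mod 109), i.e. 44x ≡ 83 (mod 109).
Multiplying by 44⁻¹ = 57 gives x ≡ 57·83 = 4731 = 43·109 + 44 ≡ 44 (mod 109).
Check: h(44) = 44·44 + 105 = 2041 = 18·109 + 79 ≡ 79 (mod 109).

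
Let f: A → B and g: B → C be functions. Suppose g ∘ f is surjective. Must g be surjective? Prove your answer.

surjective

Let c ∈ C. Since g ∘ f is surjective, some a ∈ A has g(f(a)) = c. Then b = f(a) ∈ B satisfies g(b) = c. So g is surjective.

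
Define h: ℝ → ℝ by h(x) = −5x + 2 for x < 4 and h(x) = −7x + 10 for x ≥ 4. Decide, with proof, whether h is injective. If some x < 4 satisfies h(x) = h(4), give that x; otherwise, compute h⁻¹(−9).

Both pieces are strictly decreasing (slopes −5 and −7), so each is injective on its own interval.
The left piece maps (−∞, 4) onto (−18, ∞); the right piece maps [4, ∞) onto (−∞, −18].
These images are disjoint, so no value is attained by both pieces. Thus h is injective.
Because the two images are disjoint, no x < 4 has h(x) = h(4), so we compute h⁻¹(−9): −9 lies in (−18, ∞), so solve −5x + 2 = −9: x = (−9 − 2)/(−5) = 11/5.

11/5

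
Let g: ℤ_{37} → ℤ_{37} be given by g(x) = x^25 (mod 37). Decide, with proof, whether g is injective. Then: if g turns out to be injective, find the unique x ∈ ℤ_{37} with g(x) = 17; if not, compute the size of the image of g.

35

Since 37 is prime, the nonzero elements of ℤ_{37} form a cyclic group of order 36.
As gcd(25, 36) = 1, raising to the 25th power is a bijection on this group: if s^25 ≡ t^25 then (st^{−1})^25 = 1, and the only element of order dividing gcd(25, 36) = 1 is 1, so s = t.
With g(0) = 0 this makes g injective on all of ℤ_{37}, hence bijective (finite equal-size domain and codomain). In particular g is injective.
Since g is injective, we find the preimage of 17. The inverse of x ↦ x^25 on (ℤ_{37})^× is x ↦ x^13, because 25·13 = 325 = 9·36 + 1 ≡ 1 (mod 36) and x^{36} = 1 for x ≠ 0 (Fermat). So g⁻¹(17) = 17^13 mod 37.
Repeated squaring mod 37: 17^1 ≡ 17, 17^2 ≡ 17² = 289 ≡ 30, 17^4 ≡ 30² = 900 ≡ 12, 17^8 ≡ 12² = 144 ≡ 33. Since 13 = 8 + 4 + 1, 17^13 ≡ 33·12·17: 33·12 = 396 ≡ 26, then 26·17 = 442 ≡ 35. So 17^13 ≡ 35 (mod 37).
Hence g⁻¹(17) = 35.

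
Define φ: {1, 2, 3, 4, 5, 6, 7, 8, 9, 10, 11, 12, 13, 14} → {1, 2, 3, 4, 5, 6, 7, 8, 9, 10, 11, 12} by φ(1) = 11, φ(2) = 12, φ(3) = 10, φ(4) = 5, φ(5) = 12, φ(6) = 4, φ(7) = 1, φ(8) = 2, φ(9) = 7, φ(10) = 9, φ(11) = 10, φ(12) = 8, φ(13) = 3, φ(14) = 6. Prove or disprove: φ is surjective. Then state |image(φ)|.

Every element of the codomain has a preimage: 1 = φ(7), 2 = φ(8), 3 = φ(13), 4 = φ(6), 5 = φ(4), 6 = φ(14), 7 = φ(9), 8 = φ(12), 9 = φ(10), 10 = φ(3), 11 = φ(1), 12 = φ(2).
Therefore φ is surjective.
The image of φ is {1, 2, 3, 4, 5, 6, 7, 8, 9, 10, 11, 12}, which has 12 elements.

12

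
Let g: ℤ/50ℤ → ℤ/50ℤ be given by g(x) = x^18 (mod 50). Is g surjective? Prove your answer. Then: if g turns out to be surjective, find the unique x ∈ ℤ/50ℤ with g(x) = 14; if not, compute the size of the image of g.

g(0) = 0^18 = 0.
g(10): Repeated squaring mod 50: 10^1 ≡ 10, 10^2 ≡ 10² = 100 ≡ 0, 10^4 ≡ 0² = 0, 10^8 ≡ 0² = 0, 10^16 ≡ 0² = 0. Since 18 = 16 + 2, 10^18 ≡ 0·0: 0·0 = 0. So 10^18 ≡ 0 (mod 50).
So g(0) = g(10) = 0 while 0 ≠ 10, hence g is not injective.
A non-injective map from the 50-element set ℤ/50ℤ to itself takes at most 49 distinct values, so it cannot be surjective. So g is not surjective.
Since g is not surjective, we determine |image(g)|. Computing x^18 mod 50 for each x (by repeated squaring, reducing mod 50 at every step), the values g(0), g(1), …, g(49) are: 0, 1, 44, 39, 36, 25, 16, 49, 34, 21, 0, 31, 4, 29, 6, 25, 46, 9, 24, 41, 0, 11, 14, 19, 26, 25, 26, 19, 14, 11, 0, 41, 24, 9, 46, 25, 6, 29, 4, 31, 0, 21, 34, 49, 16, 25, 36, 39, 44, 1.
The distinct values are {0, 1, 4, 6, 9, 11, 14, 16, 19, 21, 24, 25, 26, 29, 31, 34, 36, 39, 41, 44, 46, 49}; there are 22 of them.

22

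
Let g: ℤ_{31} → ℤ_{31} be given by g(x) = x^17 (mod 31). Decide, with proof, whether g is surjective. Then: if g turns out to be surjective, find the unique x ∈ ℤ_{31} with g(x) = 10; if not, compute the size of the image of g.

Since 31 is prime, the nonzero elements of ℤ_{31} form a cyclic group of order 30.
As gcd(17, 30) = 1, raising to the 17th power is a bijection on this group: if x_1^17 ≡ x_2^17 then (x_1x_2^{−1})^17 = 1, and the only element of order dividing gcd(17, 30) = 1 is 1, so x_1 = x_2.
With g(0) = 0 this makes g injective on all of ℤ_{31}, hence bijective (finite equal-size domain and codomain). In particular g is surjective.
Since g is surjective, we find the preimage of 10. The inverse of x ↦ x^17 on (ℤ_{31})^× is x ↦ x^23, because 17·23 = 391 = 13·30 + 1 ≡ 1 (mod 30) and x^{30} = 1 for x ≠ 0 (Fermat). So g⁻¹(10) = 10^23 mod 31.
Repeated squaring mod 31: 10^1 ≡ 10, 10^2 ≡ 10² = 100 ≡ 7, 10^4 ≡ 7² = 49 ≡ 18, 10^8 ≡ 18² = 324 ≡ 14, 10^16 ≡ 14² = 196 ≡ 10. Since 23 = 16 + 4 + 2 + 1, 10^23 ≡ 10·18·7·10: 10·18 = 180 ≡ 25, then 25·7 = 175 ≡ 20, then 20·10 = 200 ≡ 14. So 10^23 ≡ 14 (mod 31).
Hence g⁻¹(10) = 14.

14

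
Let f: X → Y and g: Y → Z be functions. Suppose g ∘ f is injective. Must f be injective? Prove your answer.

Suppose f(s) = f(t). Applying g: (g ∘ f)(s) = (g ∘ f)(t). Since g ∘ f is injective, s = t. So f is injective.

injective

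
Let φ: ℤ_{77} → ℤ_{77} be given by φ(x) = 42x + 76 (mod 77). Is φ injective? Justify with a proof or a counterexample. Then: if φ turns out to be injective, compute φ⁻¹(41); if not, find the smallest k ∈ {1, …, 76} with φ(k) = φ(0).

11

We have gcd(42, 77) = 7 > 1. Taking u = 0 and v = 11: φ(0) = 76 and φ(11) = 42·11 + 76 = 538 ≡ 76 (mod 77).
So φ(0) = φ(11) while 0 ≠ 11, therefore φ is not injective.
Since φ is not injective, we find the least positive k with φ(k) = φ(0): this means 42k ≡ 0 (mod 77), i.e. 77 ∣ 42k. Since gcd(42, 77) = 7, dividing through by 7 this holds exactly when 11 ∣ 6k, and as gcd(6, 11) = 1, exactly when 11 ∣ k.
The smallest positive such k is 11.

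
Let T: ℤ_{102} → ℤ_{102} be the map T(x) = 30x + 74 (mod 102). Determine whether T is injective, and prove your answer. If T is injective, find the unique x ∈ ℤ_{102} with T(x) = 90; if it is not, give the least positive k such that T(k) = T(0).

17

Recall: injectivity means: for all x_1, x_2 in the domain, T(x_1) = T(x_2) implies x_1 = x_2.
We have gcd(30, 102) = 6 > 1. Taking x_1 = 0 and x_2 = 17: T(0) = 74 and T(17) = 30·17 + 74 = 584 ≡ 74 (mod 102).
So T(0) = T(17) while 0 ≠ 17, thus T is not injective.
Since T is not injective, we find the least positive k with T(k) = T(0): this means 30k ≡ 0 (mod 102), i.e. 102 ∣ 30k. Since gcd(30, 102) = 6, dividing through by 6 this holds exactly when 17 ∣ 5k, and as gcd(5, 17) = 1, exactly when 17 ∣ k.
The smallest positive such k is 17.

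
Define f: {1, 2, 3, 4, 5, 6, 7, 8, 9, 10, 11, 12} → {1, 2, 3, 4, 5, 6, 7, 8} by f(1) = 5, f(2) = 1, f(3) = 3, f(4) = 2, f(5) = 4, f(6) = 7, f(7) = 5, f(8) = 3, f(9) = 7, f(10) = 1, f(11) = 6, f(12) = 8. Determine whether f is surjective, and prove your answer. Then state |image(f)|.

8

Every element of the codomain has a preimage: 1 = f(2), 2 = f(4), 3 = f(3), 4 = f(5), 5 = f(1), 6 = f(11), 7 = f(6), 8 = f(12).
Hence f is surjective.
The image of f is {1, 2, 3, 4, 5, 6, 7, 8}, which has 8 elements.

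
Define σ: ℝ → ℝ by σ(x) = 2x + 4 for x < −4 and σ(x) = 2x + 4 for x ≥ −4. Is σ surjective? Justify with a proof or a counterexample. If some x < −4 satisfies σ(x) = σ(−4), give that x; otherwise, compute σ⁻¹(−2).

-3

Both pieces are strictly increasing (slopes 2 and 2), so each is injective on its own interval.
The left piece maps (−∞, −4) onto (−∞, −4); the right piece maps [−4, ∞) onto [−4, ∞).
These images together cover ℝ, so σ is surjective.
Because the two images are disjoint, no x < −4 has σ(x) = σ(−4), so we compute σ⁻¹(−2): −2 lies in [−4, ∞), so solve 2x + 4 = −2: x = (−2 − 4)/2 = −3.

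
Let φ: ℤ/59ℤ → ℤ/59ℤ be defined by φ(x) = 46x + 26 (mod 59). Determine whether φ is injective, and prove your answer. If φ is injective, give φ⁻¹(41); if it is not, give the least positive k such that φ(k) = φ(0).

By definition, φ is injective when φ(a) = φ(b) forces a = b.
If φ(a) = φ(b), then 46a ≡ 46b (mod 59). Because gcd(46, 59) = 1, we may cancel 46 to get a ≡ b (mod 59).
Hence φ is injective.
We now compute 46⁻¹ mod 59 explicitly. Euclid's algorithm: 59 = 1·46 + 13, 46 = 3·13 + 7, 13 = 1·7 + 6, 7 = 1·6 + 1; back-substituting gives 1 = 9·46 − 7·59, so 46⁻¹ ≡ 9 (mod 59).
Since φ is injective, we compute φ⁻¹(41): solve 46x + 26 ≡ 41 (mod 59), i.e. 46x ≡ 15 (mod 59).
Multiplying by 46⁻¹ = 9 gives x ≡ 9·15 = 135 = 2·59 + 17 ≡ 17 (mod 59).
Check: φ(17) = 46·17 + 26 = 808 = 13·59 + 41 ≡ 41 (mod 59).

17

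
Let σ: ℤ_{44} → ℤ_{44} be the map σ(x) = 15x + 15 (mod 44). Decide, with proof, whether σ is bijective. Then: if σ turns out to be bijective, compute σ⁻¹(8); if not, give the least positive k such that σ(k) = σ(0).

23

Recall that σ is injective if σ(x_1) = σ(x_2) implies x_1 = x_2.
If σ(x_1) = σ(x_2), then 15x_1 ≡ 15x_2 (mod 44). Because gcd(15, 44) = 1, we may cancel 15 to get x_1 ≡ x_2 (mod 44).
We now compute 15⁻¹ mod 44 explicitly. Euclid's algorithm: 44 = 2·15 + 14, 15 = 1·14 + 1; back-substituting gives 1 = 3·15 − 1·44, so 15⁻¹ ≡ 3 (mod 44).
For any y ∈ ℤ_{44}, x = 3(y − 15) mod 44 satisfies σ(x) = 15·3(y − 15) + 15 ≡ y (since 15·3 ≡ 1 mod 44). So every y has a preimage.
So σ is bijective.
Since σ is bijective, we find σ⁻¹(8): we need 15x ≡ 8 − 15 ≡ 37 (mod 44). Using 15⁻¹ = 3: x ≡ 3·37 = 111 = 2·44 + 23, so x = 23.
Check: σ(23) = 15·23 + 15 = 360 = 8·44 + 8 ≡ 8 (mod 44).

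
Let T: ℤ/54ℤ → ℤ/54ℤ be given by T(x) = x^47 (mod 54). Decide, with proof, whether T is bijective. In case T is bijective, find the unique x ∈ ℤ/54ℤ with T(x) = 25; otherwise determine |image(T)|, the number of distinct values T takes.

38

T(0) = 0^47 = 0.
T(6): Repeated squaring mod 54: 6^1 ≡ 6, 6^2 ≡ 6² = 36, 6^4 ≡ 36² = 1296 ≡ 0, 6^8 ≡ 0² = 0, 6^16 ≡ 0² = 0, 6^32 ≡ 0² = 0. Since 47 = 32 + 8 + 4 + 2 + 1, 6^47 ≡ 0·0·0·36·6: 0·0 = 0, then 0·0 = 0, then 0·36 = 0, then 0·6 = 0. So 6^47 ≡ 0 (mod 54).
So T(0) = T(6) = 0 while 0 ≠ 6, hence T is not injective, hence not bijective.
Since T is not bijective, we determine |image(T)|. Computing x^47 mod 54 for each x (by repeated squaring, reducing mod 54 at every step), the values T(0), T(1), …, T(53) are: 0, 1, 50, 27, 16, 29, 0, 49, 44, 27, 46, 41, 0, 7, 20, 27, 40, 35, 0, 37, 32, 27, 52, 11, 0, 31, 26, 27, 28, 23, 0, 43, 2, 27, 22, 17, 0, 19, 14, 27, 34, 47, 0, 13, 8, 27, 10, 5, 0, 25, 38, 27, 4, 53.
The distinct values are {0, 1, 2, 4, 5, 7, 8, 10, 11, 13, 14, 16, 17, 19, 20, 22, 23, 25, 26, 27, 28, 29, 31, 32, 34, 35, 37, 38, 40, 41, 43, 44, 46, 47, 49, 50, 52, 53}; there are 38 of them.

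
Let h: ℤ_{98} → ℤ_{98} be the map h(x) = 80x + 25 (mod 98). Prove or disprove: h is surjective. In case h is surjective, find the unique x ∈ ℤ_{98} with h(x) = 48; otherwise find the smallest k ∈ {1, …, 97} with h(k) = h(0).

49

Since gcd(80, 98) = 2, we have 80x ≡ 0 (mod 2) for all x, so h(x) ≡ 1 (mod 2).
But 0 ≢ 1 (mod 2), so 0 ∈ ℤ_{98} has no preimage. Hence h is not surjective.
Since h is not surjective, we find the least positive k with h(k) = h(0): this means 80k ≡ 0 (mod 98), i.e. 98 ∣ 80k. Since gcd(80, 98) = 2, dividing through by 2 this holds exactly when 49 ∣ 40k, and as gcd(40, 49) = 1, exactly when 49 ∣ k.
The smallest positive such k is 49.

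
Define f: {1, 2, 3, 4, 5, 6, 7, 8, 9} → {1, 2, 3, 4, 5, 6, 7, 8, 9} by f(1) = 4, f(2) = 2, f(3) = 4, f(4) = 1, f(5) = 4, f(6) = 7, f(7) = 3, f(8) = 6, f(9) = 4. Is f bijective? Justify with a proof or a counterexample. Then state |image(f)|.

6

f(1) = 4 = f(3) with 1 ≠ 3, so f is not injective, hence not bijective.
The image of f is {1, 2, 3, 4, 6, 7}, which has 6 elements.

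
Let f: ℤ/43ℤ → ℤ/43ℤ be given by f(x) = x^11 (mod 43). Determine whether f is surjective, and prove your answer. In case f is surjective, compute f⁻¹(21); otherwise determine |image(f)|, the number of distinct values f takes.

11

Since 43 is prime, the nonzero elements of ℤ/43ℤ form a cyclic group of order 42.
As gcd(11, 42) = 1, raising to the 11th power is a bijection on this group: if x_1^11 ≡ x_2^11 then (x_1x_2^{−1})^11 = 1, and the only element of order dividing gcd(11, 42) = 1 is 1, so x_1 = x_2.
With f(0) = 0 this makes f injective on all of ℤ/43ℤ, hence bijective (finite equal-size domain and codomain). In particular f is surjective.
Since f is surjective, we find the preimage of 21. The inverse of x ↦ x^11 on (ℤ/43ℤ)^× is x ↦ x^23, because 11·23 = 253 = 6·42 + 1 ≡ 1 (mod 42) and x^{42} = 1 for x ≠ 0 (Fermat). So f⁻¹(21) = 21^23 mod 43.
Repeated squaring mod 43: 21^1 ≡ 21, 21^2 ≡ 21² = 441 ≡ 11, 21^4 ≡ 11² = 121 ≡ 35, 21^8 ≡ 35² = 1225 ≡ 21, 21^16 ≡ 21² = 441 ≡ 11. Since 23 = 16 + 4 + 2 + 1, 21^23 ≡ 11·35·11·21: 11·35 = 385 ≡ 41, then 41·11 = 451 ≡ 21, then 21·21 = 441 ≡ 11. So 21^23 ≡ 11 (mod 43).
Hence f⁻¹(21) = 11.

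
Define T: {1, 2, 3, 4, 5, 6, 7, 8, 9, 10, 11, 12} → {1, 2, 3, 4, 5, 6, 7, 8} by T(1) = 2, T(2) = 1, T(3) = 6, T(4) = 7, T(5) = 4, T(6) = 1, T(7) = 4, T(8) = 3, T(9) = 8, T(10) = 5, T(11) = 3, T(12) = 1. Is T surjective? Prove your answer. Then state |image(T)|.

8

Every element of the codomain has a preimage: 1 = T(2), 2 = T(1), 3 = T(8), 4 = T(5), 5 = T(10), 6 = T(3), 7 = T(4), 8 = T(9).
Hence T is surjective.
The image of T is {1, 2, 3, 4, 5, 6, 7, 8}, which has 8 elements.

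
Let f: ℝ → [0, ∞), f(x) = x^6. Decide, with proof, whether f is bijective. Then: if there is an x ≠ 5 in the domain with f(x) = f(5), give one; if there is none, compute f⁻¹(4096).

-5

f(5) = 15625 = (−5)^6 = f(−5) (since 6 is even), with 5 ≠ −5. So f is not injective, hence not bijective.
For the follow-up, such an x exists: taking x = −5 ∈ ℝ gives f(−5) = 15625 = f(5) with −5 ≠ 5.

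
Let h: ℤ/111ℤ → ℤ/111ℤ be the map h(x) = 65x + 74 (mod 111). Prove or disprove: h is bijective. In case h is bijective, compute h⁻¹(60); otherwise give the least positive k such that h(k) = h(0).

By definition, injectivity means: for all u, v in the domain, h(u) = h(v) implies u = v.
Suppose h(u) = h(v) in ℤ/111ℤ. Then 65u + 74 ≡ 65v + 74 (mod 111), hence 65(u − v) ≡ 0 (mod 111).
Since gcd(65, 111) = 1, 65 is invertible modulo 111, thus u − v ≡ 0 (mod 111), i.e. u = v.
We now compute 65⁻¹ mod 111 explicitly. Euclid's algorithm: 111 = 1·65 + 46, 65 = 1·46 + 19, 46 = 2·19 + 8, 19 = 2·8 + 3, 8 = 2·3 + 2, 3 = 1·2 + 1; back-substituting gives 1 = 41·65 − 24·111, so 65⁻¹ ≡ 41 (mod 111).
Then y ↦ 41(y − 74) is a two-sided inverse to h, so every y ∈ ℤ/111ℤ has a preimage.
Hence h is bijective.
Since h is bijective, we find h⁻¹(60): we need 65x ≡ 60 − 74 ≡ 97 (mod 111). Using 65⁻¹ = 41: x ≡ 41·97 = 3977 = 35·111 + 92, so x = 92.
Check: h(92) = 65·92 + 74 = 6054 = 54·111 + 60 ≡ 60 (mod 111).

92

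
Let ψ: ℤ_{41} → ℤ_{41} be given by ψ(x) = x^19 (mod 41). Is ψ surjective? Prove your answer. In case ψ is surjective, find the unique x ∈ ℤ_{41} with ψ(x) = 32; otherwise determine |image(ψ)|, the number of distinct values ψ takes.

Since 41 is prime, the nonzero elements of ℤ_{41} form a cyclic group of order 40.
As gcd(19, 40) = 1, raising to the 19th power is a bijection on this group: if s^19 ≡ t^19 then (st^{−1})^19 = 1, and the only element of order dividing gcd(19, 40) = 1 is 1, so s = t.
With ψ(0) = 0 this makes ψ injective on all of ℤ_{41}, hence bijective (finite equal-size domain and codomain). In particular ψ is surjective.
Since ψ is surjective, we find the preimage of 32. The inverse of x ↦ x^19 on (ℤ_{41})^× is x ↦ x^19, because 19·19 = 361 = 9·40 + 1 ≡ 1 (mod 40) and x^{40} = 1 for x ≠ 0 (Fermat). So ψ⁻¹(32) = 32^19 mod 41.
Repeated squaring mod 41: 32^1 ≡ 32, 32^2 ≡ 32² = 1024 ≡ 40, 32^4 ≡ 40² = 1600 ≡ 1, 32^8 ≡ 1² = 1, 32^16 ≡ 1² = 1. Since 19 = 16 + 2 + 1, 32^19 ≡ 1·40·32: 1·40 = 40, then 40·32 = 1280 ≡ 9. So 32^19 ≡ 9 (mod 41).
Hence ψ⁻¹(32) = 9.

9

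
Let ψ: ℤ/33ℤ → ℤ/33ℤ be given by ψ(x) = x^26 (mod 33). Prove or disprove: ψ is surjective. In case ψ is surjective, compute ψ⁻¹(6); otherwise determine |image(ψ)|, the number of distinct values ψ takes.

12

ψ(4): Repeated squaring mod 33: 4^1 ≡ 4, 4^2 ≡ 4² = 16, 4^4 ≡ 16² = 256 ≡ 25, 4^8 ≡ 25² = 625 ≡ 31, 4^16 ≡ 31² = 961 ≡ 4. Since 26 = 16 + 8 + 2, 4^26 ≡ 4·31·16: 4·31 = 124 ≡ 25, then 25·16 = 400 ≡ 4. So 4^26 ≡ 4 (mod 33).
ψ(7): Repeated squaring mod 33: 7^1 ≡ 7, 7^2 ≡ 7² = 49 ≡ 16, 7^4 ≡ 16² = 256 ≡ 25, 7^8 ≡ 25² = 625 ≡ 31, 7^16 ≡ 31² = 961 ≡ 4. Since 26 = 16 + 8 + 2, 7^26 ≡ 4·31·16: 4·31 = 124 ≡ 25, then 25·16 = 400 ≡ 4. So 7^26 ≡ 4 (mod 33).
So ψ(4) = ψ(7) = 4 while 4 ≠ 7, so ψ is not injective.
A non-injective map from the 33-element set ℤ/33ℤ to itself takes at most 32 distinct values, so it cannot be surjective. So ψ is not surjective.
Since ψ is not surjective, we determine |image(ψ)|. Computing x^26 mod 33 for each x (by repeated squaring, reducing mod 33 at every step), the values ψ(0), ψ(1), …, ψ(32) are: 0, 1, 31, 3, 4, 16, 27, 4, 25, 9, 1, 22, 12, 31, 25, 15, 16, 16, 15, 25, 31, 12, 22, 1, 9, 25, 4, 27, 16, 4, 3, 31, 1.
The distinct values are {0, 1, 3, 4, 9, 12, 15, 16, 22, 25, 27, 31}; there are 12 of them.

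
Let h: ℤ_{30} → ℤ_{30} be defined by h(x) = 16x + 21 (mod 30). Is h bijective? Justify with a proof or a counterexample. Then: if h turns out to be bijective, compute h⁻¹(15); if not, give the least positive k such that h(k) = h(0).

We have gcd(16, 30) = 2 > 1. Taking s = 0 and t = 15: h(0) = 21 and h(15) = 16·15 + 21 = 261 ≡ 21 (mod 30).
So h(0) = h(15) while 0 ≠ 15, therefore h is not injective, hence not bijective.
Since h is not bijective, we find the least positive k with h(k) = h(0): this means 16k ≡ 0 (mod 30), i.e. 30 ∣ 16k. Since gcd(16, 30) = 2, dividing through by 2 this holds exactly when 15 ∣ 8k, and as gcd(8, 15) = 1, exactly when 15 ∣ k.
The smallest positive such k is 15.

15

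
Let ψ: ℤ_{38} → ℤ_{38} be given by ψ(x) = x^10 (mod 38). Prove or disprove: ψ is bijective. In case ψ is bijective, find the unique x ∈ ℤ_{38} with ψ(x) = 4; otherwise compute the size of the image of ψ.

ψ(18): Repeated squaring mod 38: 18^1 ≡ 18, 18^2 ≡ 18² = 324 ≡ 20, 18^4 ≡ 20² = 400 ≡ 20, 18^8 ≡ 20² = 400 ≡ 20. Since 10 = 8 + 2, 18^10 ≡ 20·20: 20·20 = 400 ≡ 20. So 18^10 ≡ 20 (mod 38).
ψ(20): Repeated squaring mod 38: 20^1 ≡ 20, 20^2 ≡ 20² = 400 ≡ 20, 20^4 ≡ 20² = 400 ≡ 20, 20^8 ≡ 20² = 400 ≡ 20. Since 10 = 8 + 2, 20^10 ≡ 20·20: 20·20 = 400 ≡ 20. So 20^10 ≡ 20 (mod 38).
So ψ(18) = ψ(20) = 20 while 18 ≠ 20, thus ψ is not injective, hence not bijective.
Since ψ is not bijective, we determine |image(ψ)|. Computing x^10 mod 38 for each x (by repeated squaring, reducing mod 38 at every step), the values ψ(0), ψ(1), …, ψ(37) are: 0, 1, 36, 35, 4, 5, 6, 7, 30, 9, 28, 11, 26, 25, 24, 23, 16, 17, 20, 19, 20, 17, 16, 23, 24, 25, 26, 11, 28, 9, 30, 7, 6, 5, 4, 35, 36, 1.
The distinct values are {0, 1, 4, 5, 6, 7, 9, 11, 16, 17, 19, 20, 23, 24, 25, 26, 28, 30, 35, 36}; there are 20 of them.

20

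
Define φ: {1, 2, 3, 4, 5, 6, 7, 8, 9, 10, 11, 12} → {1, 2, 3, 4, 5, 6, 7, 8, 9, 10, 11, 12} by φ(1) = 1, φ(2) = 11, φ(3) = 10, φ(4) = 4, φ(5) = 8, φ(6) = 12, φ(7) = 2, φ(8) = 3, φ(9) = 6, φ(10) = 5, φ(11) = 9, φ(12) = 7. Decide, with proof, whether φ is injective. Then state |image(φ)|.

12

The values φ(1), …, φ(12) are 1, 11, 10, 4, 8, 12, 2, 3, 6, 5, 9, 7 — all distinct.
So φ(x_1) = φ(x_2) only when x_1 = x_2, and φ is injective.
The image of φ is {1, 2, 3, 4, 5, 6, 7, 8, 9, 10, 11, 12}, which has 12 elements.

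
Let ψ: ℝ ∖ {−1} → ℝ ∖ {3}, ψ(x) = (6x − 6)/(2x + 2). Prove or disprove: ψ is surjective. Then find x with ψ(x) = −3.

For any y ≠ 3, solving y(2x + 2) = 6x − 6 for x gives a well-defined x ≠ −1. So ψ is surjective.
Solving ψ(x) = −3: cross-multiplying gives 6x − 6 = −3(2x + 2), which rearranges to 12x = 0, so x = 0.

0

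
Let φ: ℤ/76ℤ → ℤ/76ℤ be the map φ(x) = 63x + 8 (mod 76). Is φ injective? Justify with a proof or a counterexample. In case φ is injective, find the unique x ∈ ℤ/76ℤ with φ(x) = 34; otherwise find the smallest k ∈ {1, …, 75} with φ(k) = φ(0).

Suppose φ(x_1) = φ(x_2) in ℤ/76ℤ. Then 63x_1 + 8 ≡ 63x_2 + 8 (mod 76), therefore 63(x_1 − x_2) ≡ 0 (mod 76).
Since gcd(63, 76) = 1, 63 is invertible modulo 76, hence x_1 − x_2 ≡ 0 (mod 76), i.e. x_1 = x_2.
Thus φ is injective.
We now compute 63⁻¹ mod 76 explicitly. Euclid's algorithm: 76 = 1·63 + 13, 63 = 4·13 + 11, 13 = 1·11 + 2, 11 = 5·2 + 1; back-substituting gives 1 = 35·63 − 29·76, so 63⁻¹ ≡ 35 (mod 76).
Since φ is injective, we find φ⁻¹(34): we need 63x ≡ 34 − 8 ≡ 26 (mod 76). Using 63⁻¹ = 35: x ≡ 35·26 = 910 = 11·76 + 74, so x = 74.
Check: φ(74) = 63·74 + 8 = 4670 = 61·76 + 34 ≡ 34 (mod 76).

74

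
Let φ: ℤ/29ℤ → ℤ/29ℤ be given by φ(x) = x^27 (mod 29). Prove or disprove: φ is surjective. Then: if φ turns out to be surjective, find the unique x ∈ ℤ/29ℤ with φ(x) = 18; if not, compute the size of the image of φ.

21

Since 29 is prime, the nonzero elements of ℤ/29ℤ form a cyclic group of order 28.
As gcd(27, 28) = 1, raising to the 27th power is a bijection on this group: if x_1^27 ≡ x_2^27 then (x_1x_2^{−1})^27 = 1, and the only element of order dividing gcd(27, 28) = 1 is 1, so x_1 = x_2.
With φ(0) = 0 this makes φ injective on all of ℤ/29ℤ, hence bijective (finite equal-size domain and codomain). In particular φ is surjective.
Since φ is surjective, we find the preimage of 18. The inverse of x ↦ x^27 on (ℤ/29ℤ)^× is x ↦ x^27, because 27·27 = 729 = 26·28 + 1 ≡ 1 (mod 28) and x^{28} = 1 for x ≠ 0 (Fermat). So φ⁻¹(18) = 18^27 mod 29.
Repeated squaring mod 29: 18^1 ≡ 18, 18^2 ≡ 18² = 324 ≡ 5, 18^4 ≡ 5² = 25, 18^8 ≡ 25² = 625 ≡ 16, 18^16 ≡ 16² = 256 ≡ 24. Since 27 = 16 + 8 + 2 + 1, 18^27 ≡ 24·16·5·18: 24·16 = 384 ≡ 7, then 7·5 = 35 ≡ 6, then 6·18 = 108 ≡ 21. So 18^27 ≡ 21 (mod 29).
Hence φ⁻¹(18) = 21.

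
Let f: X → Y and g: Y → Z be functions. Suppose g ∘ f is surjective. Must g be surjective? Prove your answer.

Let c ∈ Z. Since g ∘ f is surjective, some a ∈ X has g(f(a)) = c. Then b = f(a) ∈ Y satisfies g(b) = c. So g is surjective.

surjective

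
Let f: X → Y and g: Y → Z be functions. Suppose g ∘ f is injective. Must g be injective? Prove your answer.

No. Take X = {0, 1, 2}, Y = {0, 1, 2, 3, 4}, Z = {0, 1, 2, 3, 4}, f(a) = a for each a ∈ X, and g(b) = 3 if b ∈ {3, 4} else g(b) = b.
Then g ∘ f = f is injective (X ⊂ Y and f is the inclusion), but g(3) = g(4) = 3 with 3 ≠ 4, so g is not injective.

not injective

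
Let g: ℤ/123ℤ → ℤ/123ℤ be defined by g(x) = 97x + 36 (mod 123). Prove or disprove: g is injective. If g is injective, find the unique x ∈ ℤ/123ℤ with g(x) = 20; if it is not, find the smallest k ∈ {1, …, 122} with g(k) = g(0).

29

Recall: g is injective when g(u) = g(v) forces u = v.
Suppose g(u) = g(v) in ℤ/123ℤ. Then 97u + 36 ≡ 97v + 36 (mod 123), so 97(u − v) ≡ 0 (mod 123).
Since gcd(97, 123) = 1, 97 is invertible modulo 123, thus u − v ≡ 0 (mod 123), i.e. u = v.
So g is injective.
We now compute 97⁻¹ mod 123 explicitly. Euclid's algorithm: 123 = 1·97 + 26, 97 = 3·26 + 19, 26 = 1·19 + 7, 19 = 2·7 + 5, 7 = 1·5 + 2, 5 = 2·2 + 1; back-substituting gives 1 = 52·97 − 41·123, so 97⁻¹ ≡ 52 (mod 123).
Since g is injective, we compute g⁻¹(20): solve 97x + 36 ≡ 20 (mod 123), i.e. 97x ≡ 107 (mod 123).
Multiplying by 97⁻¹ = 52 gives x ≡ 52·107 = 5564 = 45·123 + 29 ≡ 29 (mod 123).
Check: g(29) = 97·29 + 36 = 2849 = 23·123 + 20 ≡ 20 (mod 123).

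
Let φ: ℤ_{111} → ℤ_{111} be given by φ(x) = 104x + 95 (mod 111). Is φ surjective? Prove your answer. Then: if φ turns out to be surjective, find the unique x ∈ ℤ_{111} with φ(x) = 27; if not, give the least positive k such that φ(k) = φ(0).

Since gcd(104, 111) = 1, 104 is invertible modulo 111. Euclid's algorithm: 111 = 1·104 + 7, 104 = 14·7 + 6, 7 = 1·6 + 1; back-substituting gives 1 = 95·104 − 89·111, so 104⁻¹ ≡ 95 (mod 111).
Then y ↦ 95(y − 95) is a two-sided inverse to φ, so every y ∈ ℤ_{111} has a preimage.
Thus φ is surjective.
Since φ is surjective, we compute φ⁻¹(27): solve 104x + 95 ≡ 27 (mod 111), i.e. 104x ≡ 43 (mod 111).
Multiplying by 104⁻¹ = 95 gives x ≡ 95·43 = 4085 = 36·111 + 89 ≡ 89 (mod 111).
Check: φ(89) = 104·89 + 95 = 9351 = 84·111 + 27 ≡ 27 (mod 111).

89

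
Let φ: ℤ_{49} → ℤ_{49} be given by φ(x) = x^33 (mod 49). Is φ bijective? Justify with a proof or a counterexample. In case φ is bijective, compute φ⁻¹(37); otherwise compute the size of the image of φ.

15

φ(3): Repeated squaring mod 49: 3^1 ≡ 3, 3^2 ≡ 3² = 9, 3^4 ≡ 9² = 81 ≡ 32, 3^8 ≡ 32² = 1024 ≡ 44, 3^16 ≡ 44² = 1936 ≡ 25, 3^32 ≡ 25² = 625 ≡ 37. Since 33 = 32 + 1, 3^33 ≡ 37·3: 37·3 = 111 ≡ 13. So 3^33 ≡ 13 (mod 49).
φ(5): Repeated squaring mod 49: 5^1 ≡ 5, 5^2 ≡ 5² = 25, 5^4 ≡ 25² = 625 ≡ 37, 5^8 ≡ 37² = 1369 ≡ 46, 5^16 ≡ 46² = 2116 ≡ 9, 5^32 ≡ 9² = 81 ≡ 32. Since 33 = 32 + 1, 5^33 ≡ 32·5: 32·5 = 160 ≡ 13. So 5^33 ≡ 13 (mod 49).
So φ(3) = φ(5) = 13 while 3 ≠ 5, so φ is not injective, hence not bijective.
Since φ is not bijective, we determine |image(φ)|. Computing x^33 mod 49 for each x (by repeated squaring, reducing mod 49 at every step), the values φ(0), φ(1), …, φ(48) are: 0, 1, 29, 13, 8, 13, 34, 0, 36, 22, 34, 29, 6, 20, 0, 22, 15, 6, 1, 48, 6, 0, 8, 8, 27, 22, 41, 41, 0, 43, 1, 48, 43, 34, 27, 0, 29, 43, 20, 15, 27, 13, 0, 15, 36, 41, 36, 20, 48.
The distinct values are {0, 1, 6, 8, 13, 15, 20, 22, 27, 29, 34, 36, 41, 43, 48}; there are 15 of them.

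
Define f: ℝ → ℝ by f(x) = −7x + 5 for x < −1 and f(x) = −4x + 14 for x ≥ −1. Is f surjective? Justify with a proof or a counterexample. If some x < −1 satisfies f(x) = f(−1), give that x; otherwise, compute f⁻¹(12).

Both pieces are strictly decreasing (slopes −7 and −4), so each is injective on its own interval.
The left piece maps (−∞, −1) onto (12, ∞); the right piece maps [−1, ∞) onto (−∞, 18].
The union (12, ∞) ∪ (−∞, 18] covers ℝ, so f is surjective.
For the follow-up: the images overlap, so an x < −1 with f(x) = f(−1) exists. f(−1) = 18; solving −7x + 5 = 18 for x < −1 gives x = (18 − 5)/(−7) = −13/7.

-13/7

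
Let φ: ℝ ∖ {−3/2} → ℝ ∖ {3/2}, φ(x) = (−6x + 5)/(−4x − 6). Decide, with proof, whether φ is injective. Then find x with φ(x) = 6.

-41/18

Suppose φ(s) = φ(t). Cross-multiplying: (−6s + 5)(−4t − 6) = (−6t + 5)(−4s − 6).
Expanding both sides and cancelling the symmetric terms leaves 56·(s − t) = 0. Since 56 ≠ 0, s = t. Hence φ is injective.
Solving φ(x) = 6: cross-multiplying gives −6x + 5 = 6(−4x − 6), which rearranges to 18x = −41, so x = −41/18.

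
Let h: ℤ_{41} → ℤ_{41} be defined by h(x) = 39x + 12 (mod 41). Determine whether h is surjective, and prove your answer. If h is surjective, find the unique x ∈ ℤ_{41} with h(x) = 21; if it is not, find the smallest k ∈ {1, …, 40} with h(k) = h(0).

Since gcd(39, 41) = 1, 39 is invertible modulo 41. Euclid's algorithm: 41 = 1·39 + 2, 39 = 19·2 + 1; back-substituting gives 1 = 20·39 − 19·41, so 39⁻¹ ≡ 20 (mod 41).
Then y ↦ 20(y − 12) is a two-sided inverse to h, so every y ∈ ℤ_{41} has a preimage.
Hence h is surjective.
Since h is surjective, we compute h⁻¹(21): solve 39x + 12 ≡ 21 (mod 41), i.e. 39x ≡ 9 (mod 41).
Multiplying by 39⁻¹ = 20 gives x ≡ 20·9 = 180 = 4·41 + 16 ≡ 16 (mod 41).
Check: h(16) = 39·16 + 12 = 636 = 15·41 + 21 ≡ 21 (mod 41).

16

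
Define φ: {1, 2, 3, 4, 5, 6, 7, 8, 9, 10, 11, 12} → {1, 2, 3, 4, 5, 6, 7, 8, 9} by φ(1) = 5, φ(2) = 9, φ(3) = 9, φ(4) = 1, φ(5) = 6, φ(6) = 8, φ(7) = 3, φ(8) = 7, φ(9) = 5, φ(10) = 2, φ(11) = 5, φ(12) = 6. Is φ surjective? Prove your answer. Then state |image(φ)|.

8

No element maps to 4, so φ is not surjective.
The image of φ is {1, 2, 3, 5, 6, 7, 8, 9}, which has 8 elements.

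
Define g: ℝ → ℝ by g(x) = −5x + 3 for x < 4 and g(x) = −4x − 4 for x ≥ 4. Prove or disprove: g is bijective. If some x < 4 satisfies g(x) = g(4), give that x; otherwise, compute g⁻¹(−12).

Both pieces are strictly decreasing (slopes −5 and −4), so each is injective on its own interval.
The left piece maps (−∞, 4) onto (−17, ∞); the right piece maps [4, ∞) onto (−∞, −20].
The images leave a gap (−17 has no preimage), so g is not surjective, hence not bijective.
Because the two images are disjoint, no x < 4 has g(x) = g(4), so we compute g⁻¹(−12): −12 lies in (−17, ∞), so solve −5x + 3 = −12: x = (−12 − 3)/(−5) = 3.

3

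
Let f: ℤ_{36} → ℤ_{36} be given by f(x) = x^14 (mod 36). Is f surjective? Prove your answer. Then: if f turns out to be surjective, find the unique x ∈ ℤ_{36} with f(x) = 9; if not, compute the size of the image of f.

8

f(0) = 0^14 = 0.
f(6): Repeated squaring mod 36: 6^1 ≡ 6, 6^2 ≡ 6² = 36 ≡ 0, 6^4 ≡ 0² = 0, 6^8 ≡ 0² = 0. Since 14 = 8 + 4 + 2, 6^14 ≡ 0·0·0: 0·0 = 0, then 0·0 = 0. So 6^14 ≡ 0 (mod 36).
So f(0) = f(6) = 0 while 0 ≠ 6, hence f is not injective.
A non-injective map from the 36-element set ℤ_{36} to itself takes at most 35 distinct values, so it cannot be surjective. So f is not surjective.
Since f is not surjective, we determine |image(f)|. Computing x^14 mod 36 for each x (by repeated squaring, reducing mod 36 at every step), the values f(0), f(1), …, f(35) are: 0, 1, 4, 9, 16, 25, 0, 13, 28, 9, 28, 13, 0, 25, 16, 9, 4, 1, 0, 1, 4, 9, 16, 25, 0, 13, 28, 9, 28, 13, 0, 25, 16, 9, 4, 1.
The distinct values are {0, 1, 4, 9, 13, 16, 25, 28}; there are 8 of them.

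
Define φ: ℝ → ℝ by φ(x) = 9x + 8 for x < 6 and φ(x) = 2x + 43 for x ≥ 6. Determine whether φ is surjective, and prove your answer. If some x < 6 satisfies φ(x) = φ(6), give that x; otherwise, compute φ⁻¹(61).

47/9

Both pieces are strictly increasing (slopes 9 and 2), so each is injective on its own interval.
The left piece maps (−∞, 6) onto (−∞, 62); the right piece maps [6, ∞) onto [55, ∞).
The union (−∞, 62) ∪ [55, ∞) covers ℝ, so φ is surjective.
For the follow-up: the images overlap, so an x < 6 with φ(x) = φ(6) exists. φ(6) = 55; solving 9x + 8 = 55 for x < 6 gives x = (55 − 8)/9 = 47/9.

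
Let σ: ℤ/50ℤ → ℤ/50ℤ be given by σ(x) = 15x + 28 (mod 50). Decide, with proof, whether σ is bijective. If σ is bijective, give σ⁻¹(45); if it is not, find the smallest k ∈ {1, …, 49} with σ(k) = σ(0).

10

Recall: injectivity means: for all x_1, x_2 in the domain, σ(x_1) = σ(x_2) implies x_1 = x_2.
We have gcd(15, 50) = 5 > 1. Taking x_1 = 0 and x_2 = 10: σ(0) = 28 and σ(10) = 15·10 + 28 = 178 ≡ 28 (mod 50).
So σ(0) = σ(10) while 0 ≠ 10, hence σ is not injective, hence not bijective.
Since σ is not bijective, we find the least positive k with σ(k) = σ(0): this means 15k ≡ 0 (mod 50), i.e. 50 ∣ 15k. Since gcd(15, 50) = 5, dividing through by 5 this holds exactly when 10 ∣ 3k, and as gcd(3, 10) = 1, exactly when 10 ∣ k.
The smallest positive such k is 10.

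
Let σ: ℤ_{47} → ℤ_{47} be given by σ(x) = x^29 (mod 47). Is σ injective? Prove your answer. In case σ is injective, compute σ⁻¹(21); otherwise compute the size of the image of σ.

Since 47 is prime, the nonzero elements of ℤ_{47} form a cyclic group of order 46.
As gcd(29, 46) = 1, raising to the 29th power is a bijection on this group: if s^29 ≡ t^29 then (st^{−1})^29 = 1, and the only element of order dividing gcd(29, 46) = 1 is 1, so s = t.
With σ(0) = 0 this makes σ injective on all of ℤ_{47}, hence bijective (finite equal-size domain and codomain). In particular σ is injective.
Since σ is injective, we find the preimage of 21. The inverse of x ↦ x^29 on (ℤ_{47})^× is x ↦ x^27, because 29·27 = 783 = 17·46 + 1 ≡ 1 (mod 46) and x^{46} = 1 for x ≠ 0 (Fermat). So σ⁻¹(21) = 21^27 mod 47.
Repeated squaring mod 47: 21^1 ≡ 21, 21^2 ≡ 21² = 441 ≡ 18, 21^4 ≡ 18² = 324 ≡ 42, 21^8 ≡ 42² = 1764 ≡ 25, 21^16 ≡ 25² = 625 ≡ 14. Since 27 = 16 + 8 + 2 + 1, 21^27 ≡ 14·25·18·21: 14·25 = 350 ≡ 21, then 21·18 = 378 ≡ 2, then 2·21 = 42. So 21^27 ≡ 42 (mod 47).
Hence σ⁻¹(21) = 42.

42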